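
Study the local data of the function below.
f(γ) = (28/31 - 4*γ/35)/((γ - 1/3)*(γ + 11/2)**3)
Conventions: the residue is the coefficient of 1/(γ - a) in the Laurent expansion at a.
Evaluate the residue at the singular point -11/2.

At the order-3 pole -11/2 set g(γ) = (γ - (-11/2))^3*f(γ) = (28/31 - 4*γ/35)/(γ - 1/3).
Order-3 pole: residue = g''(a)/2; g''(-11/2) = -405504/46519375, so the residue is -202752/46519375.

The residue is -202752/46519375.


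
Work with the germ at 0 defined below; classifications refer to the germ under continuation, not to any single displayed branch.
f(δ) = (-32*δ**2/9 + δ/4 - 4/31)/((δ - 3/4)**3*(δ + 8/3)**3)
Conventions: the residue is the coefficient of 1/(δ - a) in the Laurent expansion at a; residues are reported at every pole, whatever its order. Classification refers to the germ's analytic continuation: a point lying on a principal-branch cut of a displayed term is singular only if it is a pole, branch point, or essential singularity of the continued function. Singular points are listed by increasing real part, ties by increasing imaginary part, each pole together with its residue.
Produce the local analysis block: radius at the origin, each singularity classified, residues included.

Radius of convergence at 0: 3/4.
At -8/3: a pole of order 3; residue 8108736/3591542231.
At 3/4: a pole of order 3; residue -8108736/3591542231.

Denominator factor (δ - 3/4)^3: pole of order 3 at 3/4, modulus 3/4.
Denominator factor (δ + 8/3)^3: pole of order 3 at -8/3, modulus 8/3.
The radius of convergence is the smallest modulus among the singular points: 3/4.
At the order-3 pole -8/3 set g(δ) = (δ - (-8/3))^3*f(δ) = (-32*δ**2/9 + δ/4 - 4/31)/(δ - 3/4)**3.
Order-3 pole: residue = g''(a)/2; g''(-8/3) = 16217472/3591542231, so the residue is 8108736/3591542231.
At the order-3 pole 3/4 set g(δ) = (δ - (3/4))^3*f(δ) = (-32*δ**2/9 + δ/4 - 4/31)/(δ + 8/3)**3.
Order-3 pole: residue = g''(a)/2; g''(3/4) = -16217472/3591542231, so the residue is -8108736/3591542231.
List the singular points by increasing real part (a conjugate pair: the negative imaginary part first).


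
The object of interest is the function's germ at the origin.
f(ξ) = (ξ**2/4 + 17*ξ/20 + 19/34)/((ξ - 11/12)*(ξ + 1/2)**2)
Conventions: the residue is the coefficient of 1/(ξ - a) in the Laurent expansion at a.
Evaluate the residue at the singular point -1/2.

The residue is -12807/24565.

At the order-2 pole -1/2 set g(ξ) = (ξ - (-1/2))^2*f(ξ) = (ξ**2/4 + 17*ξ/20 + 19/34)/(ξ - 11/12).
Order-2 pole: residue = g'(a); g'(-1/2) = -12807/24565, so the residue is -12807/24565.


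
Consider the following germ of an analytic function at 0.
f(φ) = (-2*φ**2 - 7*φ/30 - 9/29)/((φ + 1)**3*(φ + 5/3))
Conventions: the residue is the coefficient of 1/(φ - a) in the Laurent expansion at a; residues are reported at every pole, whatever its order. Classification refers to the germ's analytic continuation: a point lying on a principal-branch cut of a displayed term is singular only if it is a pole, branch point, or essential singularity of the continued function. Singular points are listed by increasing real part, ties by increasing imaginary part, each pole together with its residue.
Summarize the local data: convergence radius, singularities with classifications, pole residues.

Denominator factor (φ + 5/3): pole of order 1 at -5/3, modulus 5/3.
Denominator factor (φ + 1)^3: pole of order 3 at -1, modulus 1.
The radius of convergence is the smallest modulus among the singular points: 1.
At the order-1 pole -5/3 set g(φ) = (φ - (-5/3))*f(φ) = (-2*φ**2 - 7*φ/30 - 9/29)/(φ + 1)**3.
Simple pole: residue = g(a) at a = -5/3, which is 8577/464.
At the order-3 pole -1 set g(φ) = (φ - (-1))^3*f(φ) = (-2*φ**2 - 7*φ/30 - 9/29)/(φ + 5/3).
Order-3 pole: residue = g''(a)/2; g''(-1) = -8577/232, so the residue is -8577/464.
List the singular points by increasing real part (a conjugate pair: the negative imaginary part first).

Radius of convergence at 0: 1.
At -5/3: a pole of order 1; residue 8577/464.
At -1: a pole of order 3; residue -8577/464.


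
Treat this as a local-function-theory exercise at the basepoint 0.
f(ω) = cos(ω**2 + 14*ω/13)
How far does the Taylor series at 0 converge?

The radius of convergence is infinite.

The factor cos(ω**2 + 14*ω/13) is entire and contributes no finite singular point.
The polynomial part has no poles.
No finite singular points: the Taylor series at 0 converges everywhere.


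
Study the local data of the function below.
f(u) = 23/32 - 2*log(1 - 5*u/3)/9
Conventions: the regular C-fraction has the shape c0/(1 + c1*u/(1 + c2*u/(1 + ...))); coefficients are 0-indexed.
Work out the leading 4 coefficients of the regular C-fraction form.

Taylor coefficients (expand at 0): a_0 = 23/32, a_1 = 10/27, a_2 = 25/81, a_3 = 250/729.
c0 = a_0 = 23/32. Peel one level at a time: if S = 1 + c*u/S' with S'(0) = 1, then c is the u-coefficient of S and S' = c*u/(S - 1).
S_1 = c0/f = 1 + (-320/621)*u + (-63200/385641)*u^2 + ...; c1 = -320/621.
S_2 = c1*u/(S_1 - 1) = 1 + (-395/1242)*u + (-25/108)*u^2 + ...; c2 = -395/1242.
S_3 = c2*u/(S_2 - 1) = 1 + (-115/158)*u + ...; c3 = -115/158.

The regular C-fraction coefficients are [23/32, -320/621, -395/1242, -115/158].


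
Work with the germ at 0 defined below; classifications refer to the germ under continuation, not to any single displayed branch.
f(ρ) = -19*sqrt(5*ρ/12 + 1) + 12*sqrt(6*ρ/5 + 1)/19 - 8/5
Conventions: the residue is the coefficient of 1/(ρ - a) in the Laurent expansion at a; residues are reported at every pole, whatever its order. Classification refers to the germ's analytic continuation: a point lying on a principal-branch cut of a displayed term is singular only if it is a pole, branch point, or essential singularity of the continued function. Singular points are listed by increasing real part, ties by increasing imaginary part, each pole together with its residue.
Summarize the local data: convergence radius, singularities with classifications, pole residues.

Branch term (12/19)*sqrt(1 - ρ/(-5/6)): its argument vanishes at ρ = -5/6, a square-root branch point, modulus 5/6.
Branch term (-19)*sqrt(1 - ρ/(-12/5)): its argument vanishes at ρ = -12/5, a square-root branch point, modulus 12/5.
The radius of convergence is the smallest modulus among the singular points: 5/6.
List the singular points by increasing real part (a conjugate pair: the negative imaginary part first).

Radius of convergence at 0: 5/6.
At -12/5: an algebraic (square-root) branch point.
At -5/6: an algebraic (square-root) branch point.


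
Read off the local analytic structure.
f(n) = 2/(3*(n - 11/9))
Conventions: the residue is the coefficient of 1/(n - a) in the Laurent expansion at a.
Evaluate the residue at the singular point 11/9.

At the order-1 pole 11/9 set g(n) = (n - (11/9))*f(n) = 2/3.
Simple pole: residue = g(a) at a = 11/9, which is 2/3.

The residue is 2/3.


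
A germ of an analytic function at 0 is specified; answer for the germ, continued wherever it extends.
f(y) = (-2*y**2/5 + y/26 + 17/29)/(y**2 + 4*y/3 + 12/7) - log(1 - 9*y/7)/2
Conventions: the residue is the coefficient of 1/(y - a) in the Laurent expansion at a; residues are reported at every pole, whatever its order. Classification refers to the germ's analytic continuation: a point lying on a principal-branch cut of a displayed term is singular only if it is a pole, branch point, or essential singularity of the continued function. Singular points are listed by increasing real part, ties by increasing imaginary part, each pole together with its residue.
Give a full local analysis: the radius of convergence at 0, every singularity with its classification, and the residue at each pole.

Denominator factor (y**2 + 4*y/3 + 12/7): discriminant -320/63, complex-conjugate roots (-2/3) + ((4/21)*sqrt(35))*i and (-2/3) - ((4/21)*sqrt(35))*i; poles of order 1, moduli (2/7)*sqrt(21) and (2/7)*sqrt(21).
Branch term (-1/2)*log(1 - y/(7/9)): its argument vanishes at y = 7/9, a logarithmic branch point, modulus 7/9.
The radius of convergence is the smallest modulus among the singular points: 7/9.
The branch term is analytic at (-2/3) - ((4/21)*sqrt(35))*i and contributes nothing to the residue; only the rational part matters.
The factor y**2 + 4*y/3 + 12/7 splits as (y - a)(y - a') with a = (-2/3) - ((4/21)*sqrt(35))*i, a' = (-2/3) + ((4/21)*sqrt(35))*i. At the order-1 pole a set g(y) = (y - a)*(rational part) = [-2*y**2/5 + y/26 + 17/29] / (y - a').
Simple pole: residue = g(a) at a = (-2/3) - ((4/21)*sqrt(35))*i, which is (223/780) + ((52889/791700)*sqrt(35))*i.
The branch term is analytic at (-2/3) + ((4/21)*sqrt(35))*i and contributes nothing to the residue; only the rational part matters.
The factor y**2 + 4*y/3 + 12/7 splits as (y - a)(y - a') with a = (-2/3) + ((4/21)*sqrt(35))*i, a' = (-2/3) - ((4/21)*sqrt(35))*i. At the order-1 pole a set g(y) = (y - a)*(rational part) = [-2*y**2/5 + y/26 + 17/29] / (y - a').
Simple pole: residue = g(a) at a = (-2/3) + ((4/21)*sqrt(35))*i, which is (223/780) - ((52889/791700)*sqrt(35))*i.
List the singular points by increasing real part (a conjugate pair: the negative imaginary part first).

Radius of convergence at 0: 7/9.
At (-2/3) - ((4/21)*sqrt(35))*i: a pole of order 1; residue (223/780) + ((52889/791700)*sqrt(35))*i.
At (-2/3) + ((4/21)*sqrt(35))*i: a pole of order 1; residue (223/780) - ((52889/791700)*sqrt(35))*i.
At 7/9: a logarithmic branch point.


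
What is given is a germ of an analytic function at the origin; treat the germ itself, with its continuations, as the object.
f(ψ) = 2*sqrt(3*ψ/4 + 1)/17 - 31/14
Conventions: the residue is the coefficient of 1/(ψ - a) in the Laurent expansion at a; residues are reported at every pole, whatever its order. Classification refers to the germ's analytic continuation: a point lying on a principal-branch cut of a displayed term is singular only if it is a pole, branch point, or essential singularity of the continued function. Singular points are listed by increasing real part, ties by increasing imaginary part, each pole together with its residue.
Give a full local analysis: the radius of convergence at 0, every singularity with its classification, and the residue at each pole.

Branch term (2/17)*sqrt(1 - ψ/(-4/3)): its argument vanishes at ψ = -4/3, a square-root branch point, modulus 4/3.
The radius of convergence is the smallest modulus among the singular points: 4/3.

Radius of convergence at 0: 4/3.
At -4/3: an algebraic (square-root) branch point.


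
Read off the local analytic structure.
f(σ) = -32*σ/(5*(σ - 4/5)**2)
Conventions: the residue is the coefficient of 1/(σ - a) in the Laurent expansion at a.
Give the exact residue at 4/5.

The residue is -32/5.

At the order-2 pole 4/5 set g(σ) = (σ - (4/5))^2*f(σ) = -32*σ/5.
Order-2 pole: residue = g'(a); g'(4/5) = -32/5, so the residue is -32/5.


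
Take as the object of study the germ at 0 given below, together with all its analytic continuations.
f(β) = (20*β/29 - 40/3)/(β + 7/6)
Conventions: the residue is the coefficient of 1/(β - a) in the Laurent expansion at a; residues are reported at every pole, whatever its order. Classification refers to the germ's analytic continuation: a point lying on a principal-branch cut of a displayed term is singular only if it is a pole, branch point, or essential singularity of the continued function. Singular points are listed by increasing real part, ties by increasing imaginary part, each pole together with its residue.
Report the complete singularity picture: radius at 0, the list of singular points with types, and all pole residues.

Radius of convergence at 0: 7/6.
At -7/6: a pole of order 1; residue -410/29.

Denominator factor (β + 7/6): pole of order 1 at -7/6, modulus 7/6.
The radius of convergence is the smallest modulus among the singular points: 7/6.
At the order-1 pole -7/6 set g(β) = (β - (-7/6))*f(β) = 20*β/29 - 40/3.
Simple pole: residue = g(a) at a = -7/6, which is -410/29.


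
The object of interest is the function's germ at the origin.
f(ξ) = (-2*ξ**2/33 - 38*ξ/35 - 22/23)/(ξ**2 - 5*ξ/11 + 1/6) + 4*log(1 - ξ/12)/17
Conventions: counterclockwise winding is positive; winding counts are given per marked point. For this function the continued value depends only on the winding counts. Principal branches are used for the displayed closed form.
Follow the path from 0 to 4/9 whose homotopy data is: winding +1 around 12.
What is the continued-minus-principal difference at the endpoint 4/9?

Continued minus principal equals (8/17)*pi*i.

The rational part is single-valued and drops out of the difference; each branch term changes only by its own monodromy.
(4/17)*log(1 - ξ/(12)): each positive loop around 12 adds 2*pi*i to the log, so winding +1 contributes (4/17)*(1)*2*pi*i = (8/17)*pi*i.
Summing the contributions at ξ = 4/9 gives (8/17)*pi*i.


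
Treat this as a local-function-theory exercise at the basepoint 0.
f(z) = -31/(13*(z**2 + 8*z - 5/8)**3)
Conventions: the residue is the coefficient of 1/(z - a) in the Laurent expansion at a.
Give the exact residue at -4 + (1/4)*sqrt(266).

The residue is -(744/30584281)*sqrt(266).

The factor z**2 + 8*z - 5/8 splits as (z - a)(z - a') with a = -4 + (1/4)*sqrt(266), a' = -4 - (1/4)*sqrt(266). At the order-3 pole a set g(z) = (z - a)^3*f(z) = [-31/13] / (z - a')^3.
Order-3 pole: residue = g''(a)/2; g''(-4 + (1/4)*sqrt(266)) = -(1488/30584281)*sqrt(266), so the residue is -(744/30584281)*sqrt(266).


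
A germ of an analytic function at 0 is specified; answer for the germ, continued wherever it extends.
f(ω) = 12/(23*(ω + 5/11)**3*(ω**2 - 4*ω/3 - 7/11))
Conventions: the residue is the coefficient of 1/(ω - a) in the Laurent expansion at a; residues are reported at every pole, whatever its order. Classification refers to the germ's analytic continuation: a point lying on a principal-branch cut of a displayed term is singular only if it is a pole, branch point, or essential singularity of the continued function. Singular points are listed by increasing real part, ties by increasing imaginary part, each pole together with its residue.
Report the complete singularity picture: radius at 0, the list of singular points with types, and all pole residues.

Radius of convergence at 0: -2/3 + (1/33)*sqrt(1177).
At -5/11: a pole of order 3; residue 174066849/376832.
At 2/3 - (1/33)*sqrt(1177): a pole of order 1; residue -174066849/753664 - (542948175/80642048)*sqrt(1177).
At 2/3 + (1/33)*sqrt(1177): a pole of order 1; residue -174066849/753664 + (542948175/80642048)*sqrt(1177).


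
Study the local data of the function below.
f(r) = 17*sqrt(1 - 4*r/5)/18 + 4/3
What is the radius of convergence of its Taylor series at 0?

The radius of convergence is 5/4.

Branch term (17/18)*sqrt(1 - r/(5/4)): its argument vanishes at r = 5/4, a square-root branch point, modulus 5/4.
The radius of convergence is the smallest modulus among the singular points: 5/4.


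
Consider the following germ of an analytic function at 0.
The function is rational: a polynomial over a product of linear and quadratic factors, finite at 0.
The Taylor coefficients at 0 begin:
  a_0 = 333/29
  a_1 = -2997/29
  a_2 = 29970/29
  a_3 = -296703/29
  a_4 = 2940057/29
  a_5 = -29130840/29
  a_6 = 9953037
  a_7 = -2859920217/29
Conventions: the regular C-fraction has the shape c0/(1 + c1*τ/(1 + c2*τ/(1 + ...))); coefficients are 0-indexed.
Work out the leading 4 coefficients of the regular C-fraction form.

The regular C-fraction coefficients are [333/29, 9, 1, -1].

Taylor coefficients (read off): a_0 = 333/29, a_1 = -2997/29, a_2 = 29970/29, a_3 = -296703/29.
c0 = a_0 = 333/29. Peel one level at a time: if S = 1 + c*τ/S' with S'(0) = 1, then c is the τ-coefficient of S and S' = c*τ/(S - 1).
S_1 = c0/f = 1 + (9)*τ + (-9)*τ^2 + ...; c1 = 9.
S_2 = c1*τ/(S_1 - 1) = 1 + (1)*τ + (1)*τ^2 + ...; c2 = 1.
S_3 = c2*τ/(S_2 - 1) = 1 + (-1)*τ + ...; c3 = -1.


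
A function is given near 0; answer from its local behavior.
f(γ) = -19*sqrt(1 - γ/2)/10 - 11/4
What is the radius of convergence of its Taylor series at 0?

Branch term (-19/10)*sqrt(1 - γ/(2)): its argument vanishes at γ = 2, a square-root branch point, modulus 2.
The radius of convergence is the smallest modulus among the singular points: 2.

The radius of convergence is 2.


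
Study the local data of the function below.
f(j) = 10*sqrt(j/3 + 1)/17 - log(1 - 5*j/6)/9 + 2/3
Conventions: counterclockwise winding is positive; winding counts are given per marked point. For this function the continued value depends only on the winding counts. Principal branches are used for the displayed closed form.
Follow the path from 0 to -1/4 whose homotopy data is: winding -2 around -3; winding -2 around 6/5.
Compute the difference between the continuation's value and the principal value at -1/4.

The rational part is single-valued and drops out of the difference; each branch term changes only by its own monodromy.
(-1/9)*log(1 - j/(6/5)): each positive loop around 6/5 adds 2*pi*i to the log, so winding -2 contributes (-1/9)*(-2)*2*pi*i = (4/9)*pi*i.
(10/17)*sqrt(1 - j/(-3)): winding -2 is even, the square root returns to the same sheet, contribution 0.
Summing the contributions at j = -1/4 gives (4/9)*pi*i.

Continued minus principal equals (4/9)*pi*i.


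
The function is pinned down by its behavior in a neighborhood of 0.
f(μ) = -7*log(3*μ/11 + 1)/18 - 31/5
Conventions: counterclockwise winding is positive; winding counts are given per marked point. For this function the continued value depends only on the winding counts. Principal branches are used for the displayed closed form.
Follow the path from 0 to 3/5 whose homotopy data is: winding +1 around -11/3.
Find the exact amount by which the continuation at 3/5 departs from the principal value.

The rational part is single-valued and drops out of the difference; each branch term changes only by its own monodromy.
(-7/18)*log(1 - μ/(-11/3)): each positive loop around -11/3 adds 2*pi*i to the log, so winding +1 contributes (-7/18)*(1)*2*pi*i = -(7/9)*pi*i.
Summing the contributions at μ = 3/5 gives -(7/9)*pi*i.

Continued minus principal equals -(7/9)*pi*i.


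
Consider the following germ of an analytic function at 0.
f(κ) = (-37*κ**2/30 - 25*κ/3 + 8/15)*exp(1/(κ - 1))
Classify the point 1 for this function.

The point is an essential singularity.

The exponent 1/(κ - (1)) has a pole at 1, so exp(1/(κ - (1))) takes every nonzero value near it: an essential singularity (not a pole of any order).


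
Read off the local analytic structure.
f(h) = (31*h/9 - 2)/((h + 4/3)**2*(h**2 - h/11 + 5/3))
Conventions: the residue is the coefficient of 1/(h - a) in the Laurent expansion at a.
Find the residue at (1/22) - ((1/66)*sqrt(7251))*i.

The factor h**2 - h/11 + 5/3 splits as (h - a)(h - a') with a = (1/22) - ((1/66)*sqrt(7251))*i, a' = (1/22) + ((1/66)*sqrt(7251))*i. At the order-1 pole a set g(h) = (h - a)*f(h) = [(31*h/9 - 2)/(h + 4/3)**2] / (h - a').
Simple pole: residue = g(a) at a = (1/22) - ((1/66)*sqrt(7251))*i, which is (57805/249218) + ((3315191/602359906)*sqrt(7251))*i.

The residue is (57805/249218) + ((3315191/602359906)*sqrt(7251))*i.


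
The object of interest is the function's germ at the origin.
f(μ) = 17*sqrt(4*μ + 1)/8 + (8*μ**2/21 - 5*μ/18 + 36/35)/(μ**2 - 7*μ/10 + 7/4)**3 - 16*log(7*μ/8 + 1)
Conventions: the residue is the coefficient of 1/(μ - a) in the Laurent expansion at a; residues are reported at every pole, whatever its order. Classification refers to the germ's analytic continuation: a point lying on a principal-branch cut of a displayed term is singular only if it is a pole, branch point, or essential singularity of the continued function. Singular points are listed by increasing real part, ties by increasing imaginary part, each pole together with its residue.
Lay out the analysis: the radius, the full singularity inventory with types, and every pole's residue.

Radius of convergence at 0: 1/4.
At -8/7: a logarithmic branch point.
At -1/4: an algebraic (square-root) branch point.
At (7/20) - ((1/20)*sqrt(651))*i: a pole of order 3; residue ((14927000/5793783471)*sqrt(651))*i.
At (7/20) + ((1/20)*sqrt(651))*i: a pole of order 3; residue -((14927000/5793783471)*sqrt(651))*i.


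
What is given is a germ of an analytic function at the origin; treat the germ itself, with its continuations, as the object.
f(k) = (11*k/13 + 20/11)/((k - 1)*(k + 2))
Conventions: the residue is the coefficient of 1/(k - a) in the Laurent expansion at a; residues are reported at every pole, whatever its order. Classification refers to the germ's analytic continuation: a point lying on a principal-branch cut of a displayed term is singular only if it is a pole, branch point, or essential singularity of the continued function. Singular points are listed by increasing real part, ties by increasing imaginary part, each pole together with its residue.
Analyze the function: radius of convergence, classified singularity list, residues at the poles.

Denominator factor (k + 2): pole of order 1 at -2, modulus 2.
Denominator factor (k - 1): pole of order 1 at 1, modulus 1.
The radius of convergence is the smallest modulus among the singular points: 1.
At the order-1 pole -2 set g(k) = (k - (-2))*f(k) = (11*k/13 + 20/11)/(k - 1).
Simple pole: residue = g(a) at a = -2, which is -6/143.
At the order-1 pole 1 set g(k) = (k - (1))*f(k) = (11*k/13 + 20/11)/(k + 2).
Simple pole: residue = g(a) at a = 1, which is 127/143.
List the singular points by increasing real part (a conjugate pair: the negative imaginary part first).

Radius of convergence at 0: 1.
At -2: a pole of order 1; residue -6/143.
At 1: a pole of order 1; residue 127/143.


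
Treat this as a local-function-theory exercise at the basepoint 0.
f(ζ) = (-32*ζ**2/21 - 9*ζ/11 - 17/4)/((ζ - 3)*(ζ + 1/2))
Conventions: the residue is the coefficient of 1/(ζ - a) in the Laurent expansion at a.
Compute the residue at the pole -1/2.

The residue is 3901/3234.

At the order-1 pole -1/2 set g(ζ) = (ζ - (-1/2))*f(ζ) = (-32*ζ**2/21 - 9*ζ/11 - 17/4)/(ζ - 3).
Simple pole: residue = g(a) at a = -1/2, which is 3901/3234.


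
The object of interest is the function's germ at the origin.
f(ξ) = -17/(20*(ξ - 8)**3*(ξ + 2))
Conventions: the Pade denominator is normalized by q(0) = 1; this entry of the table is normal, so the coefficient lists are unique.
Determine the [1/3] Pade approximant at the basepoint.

The Pade approximant has numerator coefficients [17/20480, 17/450560]; denominator coefficients [1, 15/88, -95/704, 85/5632].

Taylor coefficients needed (expand at 0): a_0 = 17/20480, a_1 = -17/163840, a_2 = 17/131072, a_3 = -51/1048576, a_4 = 459/16777216.
Write the denominator as Q(ξ) = 1 + q1*ξ + q2*ξ^2 + q3*ξ^3. Requiring Q*f - P = O(ξ^5) with deg P <= 1 kills the coefficients of ξ^2..ξ^4 in Q*f:
  ξ^2: a_2 + q1*a_1 + q2*a_0 = 0, i.e. 17/131072 + (-17/163840)*q1 + (17/20480)*q2 = 0.
  ξ^3: a_3 + q1*a_2 + q2*a_1 + q3*a_0 = 0, i.e. -51/1048576 + (17/131072)*q1 + (-17/163840)*q2 + (17/20480)*q3 = 0.
  ξ^4: a_4 + q1*a_3 + q2*a_2 + q3*a_1 = 0, i.e. 459/16777216 + (-51/1048576)*q1 + (17/131072)*q2 + (-17/163840)*q3 = 0.
Solving this linear system: q1 = 15/88, q2 = -95/704, q3 = 85/5632.
The numerator is Q*f truncated at degree 1: P0 = a_0 = 17/20480; P1 = a_1 + q1*a_0 = 17/450560.


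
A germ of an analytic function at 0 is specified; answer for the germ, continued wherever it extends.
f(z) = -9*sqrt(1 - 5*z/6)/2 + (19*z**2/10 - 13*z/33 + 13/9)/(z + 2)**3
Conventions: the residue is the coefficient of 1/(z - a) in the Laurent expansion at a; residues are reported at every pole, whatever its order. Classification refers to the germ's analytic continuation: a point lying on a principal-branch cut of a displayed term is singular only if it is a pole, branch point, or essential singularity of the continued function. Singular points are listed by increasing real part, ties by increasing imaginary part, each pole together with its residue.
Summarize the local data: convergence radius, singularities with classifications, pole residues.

Radius of convergence at 0: 6/5.
At -2: a pole of order 3; residue 19/10.
At 6/5: an algebraic (square-root) branch point.

Denominator factor (z + 2)^3: pole of order 3 at -2, modulus 2.
Branch term (-9/2)*sqrt(1 - z/(6/5)): its argument vanishes at z = 6/5, a square-root branch point, modulus 6/5.
The radius of convergence is the smallest modulus among the singular points: 6/5.
The branch term is analytic at -2 and contributes nothing to the residue; only the rational part matters.
At the order-3 pole -2 set g(z) = (z - (-2))^3*(rational part) = 19*z**2/10 - 13*z/33 + 13/9.
Order-3 pole: residue = g''(a)/2; g''(-2) = 19/5, so the residue is 19/10.
List the singular points by increasing real part (a conjugate pair: the negative imaginary part first).


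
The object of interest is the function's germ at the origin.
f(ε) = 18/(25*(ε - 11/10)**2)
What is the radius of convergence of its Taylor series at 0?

The radius of convergence is 11/10.

Denominator factor (ε - 11/10)^2: pole of order 2 at 11/10, modulus 11/10.
The radius of convergence is the smallest modulus among the singular points: 11/10.


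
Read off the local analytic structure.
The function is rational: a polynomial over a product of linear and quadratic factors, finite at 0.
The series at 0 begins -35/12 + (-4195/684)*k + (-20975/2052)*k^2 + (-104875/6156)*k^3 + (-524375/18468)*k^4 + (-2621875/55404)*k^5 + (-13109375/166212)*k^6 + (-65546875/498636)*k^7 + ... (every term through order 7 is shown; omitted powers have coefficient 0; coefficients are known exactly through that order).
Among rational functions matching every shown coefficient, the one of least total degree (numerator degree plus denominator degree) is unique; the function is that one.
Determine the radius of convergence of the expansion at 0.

No rational of total degree below 2 reproduces all 8 coefficients; solving the [1/1] Pade equations on them gives f(k) = (29*k/38 + 7/4)/(k - 3/5), whose expansion matches every shown term.
Denominator factor (k - 3/5): pole of order 1 at 3/5, modulus 3/5.
The radius of convergence is the smallest modulus among the singular points: 3/5.

The radius of convergence is 3/5.


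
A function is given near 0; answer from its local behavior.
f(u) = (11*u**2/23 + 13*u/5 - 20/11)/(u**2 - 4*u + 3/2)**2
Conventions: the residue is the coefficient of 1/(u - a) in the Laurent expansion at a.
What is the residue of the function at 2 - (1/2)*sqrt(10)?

The factor u**2 - 4*u + 3/2 splits as (u - a)(u - a') with a = 2 - (1/2)*sqrt(10), a' = 2 + (1/2)*sqrt(10). At the order-2 pole a set g(u) = (u - a)^2*f(u) = [11*u**2/23 + 13*u/5 - 20/11] / (u - a')^2.
Order-2 pole: residue = g'(a); g'(2 - (1/2)*sqrt(10)) = (10371/126500)*sqrt(10), so the residue is (10371/126500)*sqrt(10).

The residue is (10371/126500)*sqrt(10).


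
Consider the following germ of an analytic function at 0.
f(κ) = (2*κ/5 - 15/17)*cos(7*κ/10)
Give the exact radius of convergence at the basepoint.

The radius of convergence is infinite.

The factor cos(7*κ/10) is entire and contributes no finite singular point.
The polynomial part has no poles.
No finite singular points: the Taylor series at 0 converges everywhere.


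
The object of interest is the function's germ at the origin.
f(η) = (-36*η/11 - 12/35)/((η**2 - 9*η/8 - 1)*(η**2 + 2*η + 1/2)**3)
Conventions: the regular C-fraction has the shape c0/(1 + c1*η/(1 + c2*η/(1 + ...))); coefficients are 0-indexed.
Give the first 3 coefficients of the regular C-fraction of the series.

The regular C-fraction coefficients are [96/35, 315/88, -4471/495].

Taylor coefficients (expand at 0): a_0 = 96/35, a_1 = -108/11, a_2 = -5889/110.
c0 = a_0 = 96/35. Peel one level at a time: if S = 1 + c*η/S' with S'(0) = 1, then c is the η-coefficient of S and S' = c*η/(S - 1).
S_1 = c0/f = 1 + (315/88)*η + (31297/968)*η^2 + ...; c1 = 315/88.
S_2 = c1*η/(S_1 - 1) = 1 + (-4471/495)*η + ...; c2 = -4471/495.


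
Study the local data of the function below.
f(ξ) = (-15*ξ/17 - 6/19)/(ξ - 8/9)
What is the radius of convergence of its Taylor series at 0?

Denominator factor (ξ - 8/9): pole of order 1 at 8/9, modulus 8/9.
The radius of convergence is the smallest modulus among the singular points: 8/9.

The radius of convergence is 8/9.


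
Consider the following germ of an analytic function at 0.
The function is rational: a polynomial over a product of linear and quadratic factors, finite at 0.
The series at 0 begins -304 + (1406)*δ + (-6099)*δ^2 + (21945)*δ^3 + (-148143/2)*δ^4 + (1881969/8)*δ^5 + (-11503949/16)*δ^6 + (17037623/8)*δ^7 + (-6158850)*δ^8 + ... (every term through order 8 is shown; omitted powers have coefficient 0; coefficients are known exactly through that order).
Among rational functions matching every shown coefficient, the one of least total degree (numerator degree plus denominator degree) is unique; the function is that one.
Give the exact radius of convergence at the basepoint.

No rational of total degree below 7 reproduces all 9 coefficients; solving the [1/6] Pade equations on them gives f(δ) = (38 - 19*δ/4)/(δ**2 - 3*δ/4 - 1/2)**3, whose expansion matches every shown term.
Denominator factor (δ**2 - 3*δ/4 - 1/2)^3: discriminant 41/16, real irrational roots 3/8 + (1/8)*sqrt(41) and 3/8 - (1/8)*sqrt(41); poles of order 3, moduli 3/8 + (1/8)*sqrt(41) and -3/8 + (1/8)*sqrt(41).
The radius of convergence is the smallest modulus among the singular points: -3/8 + (1/8)*sqrt(41).

The radius of convergence is -3/8 + (1/8)*sqrt(41).


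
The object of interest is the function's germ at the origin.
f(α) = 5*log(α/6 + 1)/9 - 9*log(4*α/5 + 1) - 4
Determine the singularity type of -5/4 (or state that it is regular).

The term (-9)*log(1 - α/(-5/4)) has argument 1 - -5/4/(-5/4) = 0 at -5/4: a logarithmic (infinitely-sheeted) branch point; the remaining terms are analytic or single-valued there.

The point is a logarithmic branch point.


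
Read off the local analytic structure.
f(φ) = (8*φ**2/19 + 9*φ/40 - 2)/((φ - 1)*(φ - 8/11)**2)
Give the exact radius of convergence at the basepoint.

The radius of convergence is 8/11.

Denominator factor (φ - 1): pole of order 1 at 1, modulus 1.
Denominator factor (φ - 8/11)^2: pole of order 2 at 8/11, modulus 8/11.
The radius of convergence is the smallest modulus among the singular points: 8/11.


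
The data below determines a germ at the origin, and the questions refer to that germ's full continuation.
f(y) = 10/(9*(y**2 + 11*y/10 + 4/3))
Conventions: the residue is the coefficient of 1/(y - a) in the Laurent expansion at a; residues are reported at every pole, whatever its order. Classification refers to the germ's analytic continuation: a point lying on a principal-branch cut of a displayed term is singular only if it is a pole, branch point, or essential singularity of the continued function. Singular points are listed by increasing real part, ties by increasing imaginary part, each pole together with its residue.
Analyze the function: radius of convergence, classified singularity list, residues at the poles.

Radius of convergence at 0: (2/3)*sqrt(3).
At (-11/20) - ((1/60)*sqrt(3711))*i: a pole of order 1; residue ((100/11133)*sqrt(3711))*i.
At (-11/20) + ((1/60)*sqrt(3711))*i: a pole of order 1; residue -((100/11133)*sqrt(3711))*i.

Denominator factor (y**2 + 11*y/10 + 4/3): discriminant -1237/300, complex-conjugate roots (-11/20) + ((1/60)*sqrt(3711))*i and (-11/20) - ((1/60)*sqrt(3711))*i; poles of order 1, moduli (2/3)*sqrt(3) and (2/3)*sqrt(3).
The radius of convergence is the smallest modulus among the singular points: (2/3)*sqrt(3).
The factor y**2 + 11*y/10 + 4/3 splits as (y - a)(y - a') with a = (-11/20) - ((1/60)*sqrt(3711))*i, a' = (-11/20) + ((1/60)*sqrt(3711))*i. At the order-1 pole a set g(y) = (y - a)*f(y) = [10/9] / (y - a').
Simple pole: residue = g(a) at a = (-11/20) - ((1/60)*sqrt(3711))*i, which is ((100/11133)*sqrt(3711))*i.
The factor y**2 + 11*y/10 + 4/3 splits as (y - a)(y - a') with a = (-11/20) + ((1/60)*sqrt(3711))*i, a' = (-11/20) - ((1/60)*sqrt(3711))*i. At the order-1 pole a set g(y) = (y - a)*f(y) = [10/9] / (y - a').
Simple pole: residue = g(a) at a = (-11/20) + ((1/60)*sqrt(3711))*i, which is -((100/11133)*sqrt(3711))*i.
List the singular points by increasing real part (a conjugate pair: the negative imaginary part first).


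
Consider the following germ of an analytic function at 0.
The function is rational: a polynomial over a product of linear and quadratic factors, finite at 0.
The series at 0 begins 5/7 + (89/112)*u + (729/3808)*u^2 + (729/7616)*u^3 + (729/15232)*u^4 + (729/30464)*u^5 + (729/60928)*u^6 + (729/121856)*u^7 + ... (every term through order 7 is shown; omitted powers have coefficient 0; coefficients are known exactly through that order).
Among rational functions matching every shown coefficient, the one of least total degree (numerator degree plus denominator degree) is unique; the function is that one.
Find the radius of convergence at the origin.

The radius of convergence is 2.

No rational of total degree below 3 reproduces all 8 coefficients; solving the [2/1] Pade equations on them gives f(u) = (7*u**2/17 - 7*u/8 - 10/7)/(u - 2), whose expansion matches every shown term.
Denominator factor (u - 2): pole of order 1 at 2, modulus 2.
The radius of convergence is the smallest modulus among the singular points: 2.


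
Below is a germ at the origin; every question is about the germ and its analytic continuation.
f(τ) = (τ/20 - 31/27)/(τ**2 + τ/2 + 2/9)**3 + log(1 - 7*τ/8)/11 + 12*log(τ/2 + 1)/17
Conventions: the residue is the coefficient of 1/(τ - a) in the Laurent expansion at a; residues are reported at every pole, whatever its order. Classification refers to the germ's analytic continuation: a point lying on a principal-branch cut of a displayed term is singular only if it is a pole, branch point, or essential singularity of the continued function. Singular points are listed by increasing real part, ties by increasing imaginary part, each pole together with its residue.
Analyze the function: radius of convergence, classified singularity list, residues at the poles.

Denominator factor (τ**2 + τ/2 + 2/9)^3: discriminant -23/36, complex-conjugate roots (-1/4) + ((1/12)*sqrt(23))*i and (-1/4) - ((1/12)*sqrt(23))*i; poles of order 3, moduli (1/3)*sqrt(2) and (1/3)*sqrt(2).
Branch term (12/17)*log(1 - τ/(-2)): its argument vanishes at τ = -2, a logarithmic branch point, modulus 2.
Branch term (1/11)*log(1 - τ/(8/7)): its argument vanishes at τ = 8/7, a logarithmic branch point, modulus 8/7.
The radius of convergence is the smallest modulus among the singular points: (1/3)*sqrt(2).
The branch terms are analytic at (-1/4) - ((1/12)*sqrt(23))*i and contribute nothing to the residue; only the rational part matters.
The factor τ**2 + τ/2 + 2/9 splits as (τ - a)(τ - a') with a = (-1/4) - ((1/12)*sqrt(23))*i, a' = (-1/4) + ((1/12)*sqrt(23))*i. At the order-3 pole a set g(τ) = (τ - a)^3*(rational part) = [τ/20 - 31/27] / (τ - a')^3.
Order-3 pole: residue = g''(a)/2; g''((-1/4) - ((1/12)*sqrt(23))*i) = -((23544/2645)*sqrt(23))*i, so the residue is -((11772/2645)*sqrt(23))*i.
The branch terms are analytic at (-1/4) + ((1/12)*sqrt(23))*i and contribute nothing to the residue; only the rational part matters.
The factor τ**2 + τ/2 + 2/9 splits as (τ - a)(τ - a') with a = (-1/4) + ((1/12)*sqrt(23))*i, a' = (-1/4) - ((1/12)*sqrt(23))*i. At the order-3 pole a set g(τ) = (τ - a)^3*(rational part) = [τ/20 - 31/27] / (τ - a')^3.
Order-3 pole: residue = g''(a)/2; g''((-1/4) + ((1/12)*sqrt(23))*i) = ((23544/2645)*sqrt(23))*i, so the residue is ((11772/2645)*sqrt(23))*i.
List the singular points by increasing real part (a conjugate pair: the negative imaginary part first).

Radius of convergence at 0: (1/3)*sqrt(2).
At -2: a logarithmic branch point.
At (-1/4) - ((1/12)*sqrt(23))*i: a pole of order 3; residue -((11772/2645)*sqrt(23))*i.
At (-1/4) + ((1/12)*sqrt(23))*i: a pole of order 3; residue ((11772/2645)*sqrt(23))*i.
At 8/7: a logarithmic branch point.


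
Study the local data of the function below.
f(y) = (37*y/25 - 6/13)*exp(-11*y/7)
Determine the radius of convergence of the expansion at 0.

The factor exp(-11*y/7) is entire and contributes no finite singular point.
The polynomial part has no poles.
No finite singular points: the Taylor series at 0 converges everywhere.

The radius of convergence is infinite.


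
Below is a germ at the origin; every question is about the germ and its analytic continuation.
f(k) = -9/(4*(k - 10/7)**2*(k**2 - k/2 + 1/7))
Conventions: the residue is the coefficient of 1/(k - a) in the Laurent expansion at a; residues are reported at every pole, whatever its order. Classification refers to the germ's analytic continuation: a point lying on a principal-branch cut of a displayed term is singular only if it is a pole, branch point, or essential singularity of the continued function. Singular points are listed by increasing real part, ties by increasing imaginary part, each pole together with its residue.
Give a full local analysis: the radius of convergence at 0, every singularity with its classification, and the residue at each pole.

Radius of convergence at 0: (1/7)*sqrt(7).
At (1/4) - ((3/28)*sqrt(7))*i: a pole of order 1; residue (-3773/3072) - ((931/1024)*sqrt(7))*i.
At (1/4) + ((3/28)*sqrt(7))*i: a pole of order 1; residue (-3773/3072) + ((931/1024)*sqrt(7))*i.
At 10/7: a pole of order 2; residue 3773/1536.


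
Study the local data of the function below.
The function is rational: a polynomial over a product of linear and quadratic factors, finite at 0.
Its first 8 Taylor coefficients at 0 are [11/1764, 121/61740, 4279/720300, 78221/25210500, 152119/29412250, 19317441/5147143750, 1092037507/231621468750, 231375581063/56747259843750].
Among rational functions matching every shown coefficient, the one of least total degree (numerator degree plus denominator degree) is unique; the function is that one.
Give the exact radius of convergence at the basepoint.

The radius of convergence is 1.

No rational of total degree below 5 reproduces all 8 coefficients; solving the [0/5] Pade equations on them gives f(ψ) = -11/(36*(ψ - 1)*(ψ**2 - 12*ψ/5 - 7)**2), whose expansion matches every shown term.
Denominator factor (ψ - 1): pole of order 1 at 1, modulus 1.
Denominator factor (ψ**2 - 12*ψ/5 - 7)^2: discriminant 844/25, real irrational roots 6/5 + (1/5)*sqrt(211) and 6/5 - (1/5)*sqrt(211); poles of order 2, moduli 6/5 + (1/5)*sqrt(211) and -6/5 + (1/5)*sqrt(211).
The radius of convergence is the smallest modulus among the singular points: 1.


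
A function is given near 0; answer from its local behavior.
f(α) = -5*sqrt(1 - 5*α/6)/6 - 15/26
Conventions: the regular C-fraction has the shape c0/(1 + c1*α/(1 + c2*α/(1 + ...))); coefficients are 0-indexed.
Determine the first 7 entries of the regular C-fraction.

The regular C-fraction coefficients are [-55/39, 65/264, -5/11, -55/576, -185/576, -5/37, -125/444].

Taylor coefficients (expand at 0): a_0 = -55/39, a_1 = 25/72, a_2 = 125/1728, a_3 = 625/20736, a_4 = 15625/995328, a_5 = 109375/11943936, a_6 = 546875/95551488.
c0 = a_0 = -55/39. Peel one level at a time: if S = 1 + c*α/S' with S'(0) = 1, then c is the α-coefficient of S and S' = c*α/(S - 1).
S_1 = c0/f = 1 + (65/264)*α + (325/2904)*α^2 + ...; c1 = 65/264.
S_2 = c1*α/(S_1 - 1) = 1 + (-5/11)*α + (-25/576)*α^2 + ...; c2 = -5/11.
S_3 = c2*α/(S_2 - 1) = 1 + (-55/576)*α + (-10175/331776)*α^2 + ...; c3 = -55/576.
S_4 = c3*α/(S_3 - 1) = 1 + (-185/576)*α + (-25/576)*α^2 + ...; c4 = -185/576.
S_5 = c4*α/(S_4 - 1) = 1 + (-5/37)*α + (-625/16428)*α^2 + ...; c5 = -5/37.
S_6 = c5*α/(S_5 - 1) = 1 + (-125/444)*α + ...; c6 = -125/444.


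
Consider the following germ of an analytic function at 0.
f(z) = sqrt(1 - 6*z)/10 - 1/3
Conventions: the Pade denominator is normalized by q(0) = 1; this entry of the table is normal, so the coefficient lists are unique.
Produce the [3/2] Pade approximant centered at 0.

Taylor coefficients needed (expand at 0): a_0 = -7/30, a_1 = -3/10, a_2 = -9/20, a_3 = -27/20, a_4 = -81/16, a_5 = -1701/80.
Write the denominator as Q(z) = 1 + q1*z + q2*z^2. Requiring Q*f - P = O(z^6) with deg P <= 3 kills the coefficients of z^4..z^5 in Q*f:
  z^4: a_4 + q1*a_3 + q2*a_2 = 0, i.e. -81/16 + (-27/20)*q1 + (-9/20)*q2 = 0.
  z^5: a_5 + q1*a_4 + q2*a_3 = 0, i.e. -1701/80 + (-81/16)*q1 + (-27/20)*q2 = 0.
Solving this linear system: q1 = -6, q2 = 27/4.
The numerator is Q*f truncated at degree 3: P0 = a_0 = -7/30; P1 = a_1 + q1*a_0 = 11/10; P2 = a_2 + q1*a_1 + q2*a_0 = -9/40; P3 = a_3 + q1*a_2 + q2*a_1 = -27/40.

The Pade approximant has numerator coefficients [-7/30, 11/10, -9/40, -27/40]; denominator coefficients [1, -6, 27/4].
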